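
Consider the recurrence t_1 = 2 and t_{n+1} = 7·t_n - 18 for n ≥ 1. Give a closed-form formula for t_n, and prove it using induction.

Computing the first terms: t_1 = 2, t_2 = -4, t_3 = -46. This suggests t_n = -7^(n - 1) + 3.
Base case (n = 1): the formula gives 2 = 2 = t_1.
Inductive step: assume the claim holds for n = r, so t_r = -7^(r - 1) + 3.
Then t_{r+1} = 7·t_r - 18 = 7·(-7^(r - 1) + 3) - 18 = -7^r + 3 = -7^((r+1) - 1) + 3,
which is the claimed formula at n = r+1.
Hence, by induction on n, the claim holds for every n ≥ 1.

t_n = -7^(n - 1) + 3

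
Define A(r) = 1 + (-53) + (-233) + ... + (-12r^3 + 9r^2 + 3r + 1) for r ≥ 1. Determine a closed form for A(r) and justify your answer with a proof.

A(r) = -r(3r^3 + 3r^2 - 3r - 4)

We claim A(r) = -r(3r^3 + 3r^2 - 3r - 4) for all r ≥ 1.
Base case (r = 1): A(1) = 1, and the closed form gives 1. They agree.
Inductive step: assume the claim holds for r = p, so A(p) = p(-3p^3 - 3p^2 + 3p + 4).
Then A(p+1) = A(p) + (-12p^3 - 27p^2 - 15p + 1) = (p(-3p^3 - 3p^2 + 3p + 4)) + (-12p^3 - 27p^2 - 15p + 1).
Simplifying, A(p+1) = -(p + 1)(3p^3 + 12p^2 + 12p - 1) = -(p+1)(3(p+1)^3 + 3(p+1)^2 - 3(p+1) - 4),
which is the closed form with r = p+1.
By induction, the statement is established for all r ≥ 1.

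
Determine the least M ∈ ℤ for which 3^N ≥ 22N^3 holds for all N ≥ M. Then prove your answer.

M = 9

At N = 8: 6561 < 11264, so the inequality fails and M ≥ 9. We prove 3^N ≥ 22N^3 for all N ≥ 9.
When N = 9: 3^N = 19683 and 22N^3 = 16038, so 19683 ≥ 16038.
Inductive step: assume the claim holds for N = i, so 3^i ≥ 22i^3.
Then 3^(i + 1) = 3·(3^i) ≥ 3·(22i^3).
Also, for i ≥ 9 we have 3·(22i^3) ≥ 22(i+1)^3, since 3 ≥ (1 + 1/i)^3 for all i ≥ 9.
Combining, 3^(i + 1) ≥ 22(i+1)^3.
By the principle of mathematical induction, the result holds for all N ≥ 9.
Hence the smallest such M is 9.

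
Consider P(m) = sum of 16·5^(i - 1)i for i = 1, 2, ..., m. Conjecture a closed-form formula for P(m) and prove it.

P(m) = 5^m(4m - 1) + 1

We claim P(m) = 5^m(4m - 1) + 1 for all m ≥ 1.
When m = 1: P(1) = 16, and the closed form gives 16. They agree.
Suppose the result is true for m = i, so P(i) = 5^i(4i - 1) + 1.
Then P(i+1) = P(i) + (16·5^i(i + 1)) = (5^i(4i - 1) + 1) + (16·5^i(i + 1)).
Simplifying, P(i+1) = 20·5^i·i + 15·5^i + 1 = 5^(i+1)(4(i+1) - 1) + 1,
which is the closed form with m = i+1.
By induction, the statement is established for all m ≥ 1.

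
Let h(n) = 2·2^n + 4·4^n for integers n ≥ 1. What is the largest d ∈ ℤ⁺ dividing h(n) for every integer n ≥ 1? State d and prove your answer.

Computing the first values: h(1) = 20 and h(2) = 72; gcd(20, 72) = 4, so d ≤ 4.
We prove 4 | 2·2^n + 4·4^n for all n ≥ 1 by induction on n.
When n = 1: h(1) = 20 = 4·(5), so 4 | h(1).
Suppose the result is true for n = m, i.e. 4 | h(m). Then
h(m+1) − 4·h(m) = (2·2^(m+1) + 4·4^(m+1)) − 4·(2·2^m + 4·4^m) = (2)·2^m·(2 − 4) = (-4)·2^m. Since 4 | h(m) by the inductive hypothesis, 4 | 4·h(m); and 4 | -4 since -4 = 4·-1. Therefore 4 | h(m+1).
This completes the induction.
Therefore the largest such d is 4.

d = 4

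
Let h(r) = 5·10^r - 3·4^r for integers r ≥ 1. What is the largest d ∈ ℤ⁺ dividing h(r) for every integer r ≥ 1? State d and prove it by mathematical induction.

Computing the first values: h(1) = 38 and h(2) = 452; gcd(38, 452) = 2, so d ≤ 2.
We prove 2 | 5·10^r - 3·4^r for all r ≥ 1 by induction on r.
Base case (r = 1): h(1) = 38 = 2·(19), so 2 | h(1).
Inductive step: suppose the statement holds for some j ≥ 1, i.e. 2 | h(j). Then
h(j+1) − 10·h(j) = (5·10^(j+1) - 3·4^(j+1)) − 10·(5·10^j - 3·4^j) = (-3)·4^j·(4 − 10) = (18)·4^j. Since 2 | h(j) by the inductive hypothesis, 2 | 10·h(j); and 2 | 18 since 18 = 2·9. Therefore 2 | h(j+1).
By induction, the statement is established for all r ≥ 1.
Therefore the largest such d is 2.

d = 2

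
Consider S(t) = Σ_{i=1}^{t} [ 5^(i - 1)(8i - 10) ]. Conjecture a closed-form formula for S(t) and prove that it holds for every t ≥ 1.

We claim S(t) = 5^t(2t - 3) + 3 for all t ≥ 1.
Base case (t = 1): S(1) = -2, and the closed form gives -2. They agree.
For the inductive step, assume it holds for an arbitrary i ≥ 1, so S(i) = 5^i(2i - 3) + 3.
Then S(i+1) = S(i) + (5^i(8i - 2)) = (5^i(2i - 3) + 3) + (5^i(8i - 2)).
Simplifying, S(i+1) = 10·5^i·i - 5·5^i + 3 = 5^(i+1)(2(i+1) - 3) + 3,
which is the closed form with t = i+1.
This completes the induction.

S(t) = 5^t(2t - 3) + 3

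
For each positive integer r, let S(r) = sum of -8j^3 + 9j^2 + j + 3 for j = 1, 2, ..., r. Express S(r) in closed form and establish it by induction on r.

S(r) = -r(2r^3 + r^2 - 3r - 5)

We claim S(r) = -r(2r^3 + r^2 - 3r - 5) for all r ≥ 1.
Base step (r = 1): S(1) = 5, and the closed form gives 5. They agree.
Inductive step: assume the claim holds for r = j, so S(j) = j(-2j^3 - j^2 + 3j + 5).
Then S(j+1) = S(j) + (-8j^3 - 15j^2 - 5j + 5) = (j(-2j^3 - j^2 + 3j + 5)) + (-8j^3 - 15j^2 - 5j + 5).
Simplifying, S(j+1) = -(j + 1)(2j^3 + 7j^2 + 5j - 5) = -(j+1)(2(j+1)^3 + (j+1)^2 - 3(j+1) - 5),
which is the closed form with r = j+1.
This completes the induction.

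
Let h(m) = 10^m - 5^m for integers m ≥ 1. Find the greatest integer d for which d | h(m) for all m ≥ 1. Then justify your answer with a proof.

d = 5

Computing the first values: h(1) = 5 and h(2) = 75; gcd(5, 75) = 5, so d ≤ 5.
We prove 5 | 10^m - 5^m for all m ≥ 1 by induction on m.
Base step (m = 1): h(1) = 5 = 5·(1), so 5 | h(1).
Inductive step: assume the claim holds for m = k, i.e. 5 | h(k). Then
10^{k+1} − 5^{k+1} = 10·10^k − 5·5^k = 10·(10^k − 5^k) + (5)·5^k. The first term is divisible by 5 by the inductive hypothesis, and the second term (5)·5^k is divisible by 5 since 5 | 5. Hence 5 | h(k+1).
By the principle of mathematical induction, the result holds for all m ≥ 1.
Therefore the largest such d is 5.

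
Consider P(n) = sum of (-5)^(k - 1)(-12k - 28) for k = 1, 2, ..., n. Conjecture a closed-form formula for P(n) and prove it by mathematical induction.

We claim P(n) = (-5)^n(2n + 5) - 5 for all n ≥ 1.
When n = 1: P(1) = -40, and the closed form gives -40. They agree.
Inductive step: assume the claim holds for n = k, so P(k) = (-5)^k(2k + 5) - 5.
Then P(k+1) = P(k) + ((-5)^k(-12k - 40)) = ((-5)^k(2k + 5) - 5) + ((-5)^k(-12k - 40)).
Simplifying, P(k+1) = -10(-5)^k·k - 35(-5)^k - 5 = (-5)^(k+1)(2(k+1) + 5) - 5,
which is the closed form with n = k+1.
This completes the induction.

P(n) = (-5)^n(2n + 5) - 5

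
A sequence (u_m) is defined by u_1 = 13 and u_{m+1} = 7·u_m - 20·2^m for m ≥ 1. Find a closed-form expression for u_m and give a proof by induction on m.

Computing the first terms: u_1 = 13, u_2 = 51, u_3 = 277. This suggests u_m = 2^(m + 2) + 5·7^(m - 1).
When m = 1: the formula gives 13 = 13 = u_1.
For the inductive step, assume it holds for an arbitrary p ≥ 1, so u_p = 2^(p + 2) + 5·7^(p - 1).
Then u_{p+1} = 7·u_p - 20·2^p = 7·(2^(p + 2) + 5·7^(p - 1)) - 20·2^p = 2^(p + 3) + 5·7^p = 2^((p+1) + 2) + 5·7^((p+1) - 1),
which is the claimed formula at m = p+1.
This completes the induction.

u_m = 2^(m + 2) + 5·7^(m - 1)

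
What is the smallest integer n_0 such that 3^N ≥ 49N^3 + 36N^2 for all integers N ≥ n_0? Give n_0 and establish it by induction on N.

n_0 = 10

At N = 9: 19683 < 38637, so the inequality fails and n_0 ≥ 10. We prove 3^N ≥ 49N^3 + 36N^2 for all N ≥ 10.
For the base case N = 10: 3^N = 59049 and 49N^3 + 36N^2 = 52600, so 59049 ≥ 52600.
Inductive step: suppose the statement holds for some j ≥ 10, so 3^j ≥ 49j^3 + 36j^2.
Then 3^(j + 1) = 3·(3^j) ≥ 3·(49j^3 + 36j^2).
Also, for j ≥ 10 we have 3·(49j^3 + 36j^2) ≥ 49(j+1)^3 + 36(j+1)^2, since 3·(49j^3 + 36j^2) − (49(j+1)^3 + 36(j+1)^2) = 98j^3 - 75j^2 - 219j - 85, which is nonnegative for all j ≥ 10.
Combining, 3^(j + 1) ≥ 49(j+1)^3 + 36(j+1)^2.
This completes the induction.
Hence the smallest such n_0 is 10.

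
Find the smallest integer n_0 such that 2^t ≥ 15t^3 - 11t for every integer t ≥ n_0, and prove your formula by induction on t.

n_0 = 16

At t = 15: 32768 < 50460, so the inequality fails and n_0 ≥ 16. We prove 2^t ≥ 15t^3 - 11t for all t ≥ 16.
Base step (t = 16): 2^t = 65536 and 15t^3 - 11t = 61264, so 65536 ≥ 61264.
Inductive step: assume the claim holds for t = m, so 2^m ≥ 15m^3 - 11m.
Then 2^(m + 1) = 2·(2^m) ≥ 2·(15m^3 - 11m).
Also, for m ≥ 16 we have 2·(15m^3 - 11m) ≥ 15(m+1)^3 - 11(m+1), since 2·(15m^3 - 11m) − (15(m+1)^3 - 11(m+1)) = 15m^3 - 45m^2 - 56m - 4, which is nonnegative for all m ≥ 16.
Combining, 2^(m + 1) ≥ 15(m+1)^3 - 11(m+1).
By induction, the statement is established for all t ≥ 16.
Hence the smallest such n_0 is 16.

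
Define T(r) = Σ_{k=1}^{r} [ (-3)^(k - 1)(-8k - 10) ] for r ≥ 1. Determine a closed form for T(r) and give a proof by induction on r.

T(r) = (-3)^r(2r + 3) - 3

We claim T(r) = (-3)^r(2r + 3) - 3 for all r ≥ 1.
When r = 1: T(1) = -18, and the closed form gives -18. They agree.
Inductive step: suppose the statement holds for some k ≥ 1, so T(k) = (-3)^k(2k + 3) - 3.
Then T(k+1) = T(k) + ((-3)^k(-8k - 18)) = ((-3)^k(2k + 3) - 3) + ((-3)^k(-8k - 18)).
Simplifying, T(k+1) = -6(-3)^k·k - 15(-3)^k - 3 = (-3)^(k+1)(2(k+1) + 3) - 3,
which is the closed form with r = k+1.
This completes the induction.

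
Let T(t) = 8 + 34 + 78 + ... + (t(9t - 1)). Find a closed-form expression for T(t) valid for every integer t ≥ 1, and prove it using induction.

We claim T(t) = t(t + 1)(3t + 1) for all t ≥ 1.
For the base case t = 1: T(1) = 8, and the closed form gives 8. They agree.
Suppose the result is true for t = p, so T(p) = p(3p^2 + 4p + 1).
Then T(p+1) = T(p) + ((p + 1)(9p + 8)) = (p(3p^2 + 4p + 1)) + ((p + 1)(9p + 8)).
Simplifying, T(p+1) = (p + 1)(p + 2)(3p + 4) = (p+1)((p+1) + 1)(3(p+1) + 1),
which is the closed form with t = p+1.
Hence, by induction on t, the claim holds for every t ≥ 1.

T(t) = t(t + 1)(3t + 1)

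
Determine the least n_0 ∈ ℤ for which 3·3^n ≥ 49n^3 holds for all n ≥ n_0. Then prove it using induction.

n_0 = 9

At n = 8: 19683 < 25088, so the inequality fails and n_0 ≥ 9. We prove 3·3^n ≥ 49n^3 for all n ≥ 9.
For the base case n = 9: 3·3^n = 59049 and 49n^3 = 35721, so 59049 ≥ 35721.
Suppose the result is true for n = k, so 3·3^k ≥ 49k^3.
Then 3·3^(k + 1) = 3·(3·3^k) ≥ 3·(49k^3).
Also, for k ≥ 9 we have 3·(49k^3) ≥ 49(k+1)^3, since 3 ≥ (1 + 1/k)^3 for all k ≥ 9.
Combining, 3·3^(k + 1) ≥ 49(k+1)^3.
Hence, by induction on n, the claim holds for every n ≥ 9.
Hence the smallest such n_0 is 9.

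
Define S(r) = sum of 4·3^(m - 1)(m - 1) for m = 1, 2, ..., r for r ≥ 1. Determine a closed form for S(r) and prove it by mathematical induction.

S(r) = 3^r(2r - 3) + 3

We claim S(r) = 3^r(2r - 3) + 3 for all r ≥ 1.
Base case (r = 1): S(1) = 0, and the closed form gives 0. They agree.
Inductive step: suppose the statement holds for some m ≥ 1, so S(m) = 3^m(2m - 3) + 3.
Then S(m+1) = S(m) + (4·3^m·m) = (3^m(2m - 3) + 3) + (4·3^m·m).
Simplifying, S(m+1) = 6·3^m·m - 3·3^m + 3 = 3^(m+1)(2(m+1) - 3) + 3,
which is the closed form with r = m+1.
Hence, by induction on r, the claim holds for every r ≥ 1.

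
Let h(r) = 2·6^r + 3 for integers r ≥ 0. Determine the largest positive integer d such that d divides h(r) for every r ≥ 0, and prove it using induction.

d = 5

Computing the first values: h(0) = 5 and h(1) = 15; gcd(5, 15) = 5, so d ≤ 5.
We prove 5 | 2·6^r + 3 for all r ≥ 0 by induction on r.
For the base case r = 0: h(0) = 5 = 5·(1), so 5 | h(0).
Inductive step: assume the claim holds for r = m, i.e. 5 | h(m). Then
h(m+1) = 2·6^(m+1) + 3 = 6·(2·6^m + 3) - 15 = 6·h(m) - 15. The first term is divisible by 5 by the inductive hypothesis, and -15 is divisible by 5. Hence 5 | h(m+1).
By the principle of mathematical induction, the result holds for all r ≥ 0.
Therefore the largest such d is 5.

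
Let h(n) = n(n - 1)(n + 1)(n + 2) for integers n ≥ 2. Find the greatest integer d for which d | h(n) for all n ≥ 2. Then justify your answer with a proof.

Computing the first values: h(2) = 24 and h(3) = 120; gcd(24, 120) = 24, so d ≤ 24.
We prove 24 | n(n - 1)(n + 1)(n + 2) for all n ≥ 2 by induction on n.
When n = 2: h(2) = 24 = 24·(1), so 24 | h(2).
For the inductive step, assume it holds for an arbitrary k ≥ 2, i.e. 24 | h(k). Then
h(k+1) − h(k) = k·(k+1)·(k+2)·(k+3) − (k-1)·k·(k+1)·(k+2) = k·(k+1)·(k+2)·[(k+3) − (k-1)] = 4·k·(k+1)·(k+2). The product of 3 consecutive integers is divisible by (3)! = 6, so h(k+1) − h(k) is divisible by 4·6 = 24. By the inductive hypothesis 24 | h(k), hence 24 | h(k+1).
By the principle of mathematical induction, the result holds for all n ≥ 2.
Therefore the largest such d is 24.

d = 24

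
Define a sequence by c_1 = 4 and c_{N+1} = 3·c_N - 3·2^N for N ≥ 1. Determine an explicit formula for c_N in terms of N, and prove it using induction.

Computing the first terms: c_1 = 4, c_2 = 6, c_3 = 6. This suggests c_N = 3·2^N - 2·3^(N - 1).
When N = 1: the formula gives 4 = 4 = c_1.
Inductive step: suppose the statement holds for some m ≥ 1, so c_m = 3·2^m - 2·3^(m - 1).
Then c_{m+1} = 3·c_m - 3·2^m = 3·(3·2^m - 2·3^(m - 1)) - 3·2^m = 3·2^(m + 1) - 2·3^m = 3·2^(m+1) - 2·3^((m+1) - 1),
which is the claimed formula at N = m+1.
By induction, the statement is established for all N ≥ 1.

c_N = 3·2^N - 2·3^(N - 1)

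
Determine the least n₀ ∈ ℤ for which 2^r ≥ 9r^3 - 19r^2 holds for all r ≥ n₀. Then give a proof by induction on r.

n₀ = 15

At r = 14: 16384 < 20972, so the inequality fails and n₀ ≥ 15. We prove 2^r ≥ 9r^3 - 19r^2 for all r ≥ 15.
Base step (r = 15): 2^r = 32768 and 9r^3 - 19r^2 = 26100, so 32768 ≥ 26100.
Inductive step: assume the claim holds for r = j, so 2^j ≥ 9j^3 - 19j^2.
Then 2^(j + 1) = 2·(2^j) ≥ 2·(9j^3 - 19j^2).
Also, for j ≥ 15 we have 2·(9j^3 - 19j^2) ≥ 9(j+1)^3 - 19(j+1)^2, since 2·(9j^3 - 19j^2) − (9(j+1)^3 - 19(j+1)^2) = 9j^3 - 46j^2 + 11j + 10, which is nonnegative for all j ≥ 15.
Combining, 2^(j + 1) ≥ 9(j+1)^3 - 19(j+1)^2.
Hence, by induction on r, the claim holds for every r ≥ 15.
Hence the smallest such n₀ is 15.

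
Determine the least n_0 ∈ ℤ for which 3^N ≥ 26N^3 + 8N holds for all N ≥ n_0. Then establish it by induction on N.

n_0 = 9

At N = 8: 6561 < 13376, so the inequality fails and n_0 ≥ 9. We prove 3^N ≥ 26N^3 + 8N for all N ≥ 9.
For the base case N = 9: 3^N = 19683 and 26N^3 + 8N = 19026, so 19683 ≥ 19026.
Inductive step: assume the claim holds for N = j, so 3^j ≥ 26j^3 + 8j.
Then 3^(j + 1) = 3·(3^j) ≥ 3·(26j^3 + 8j).
Also, for j ≥ 9 we have 3·(26j^3 + 8j) ≥ 26(j+1)^3 + 8(j+1), since 3·(26j^3 + 8j) − (26(j+1)^3 + 8(j+1)) = 52j^3 - 78j^2 - 62j - 34, which is nonnegative for all j ≥ 9.
Combining, 3^(j + 1) ≥ 26(j+1)^3 + 8(j+1).
By induction, the statement is established for all N ≥ 9.
Hence the smallest such n_0 is 9.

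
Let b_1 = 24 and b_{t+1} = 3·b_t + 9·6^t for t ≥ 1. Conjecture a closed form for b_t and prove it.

Computing the first terms: b_1 = 24, b_2 = 126, b_3 = 702. This suggests b_t = 2·3^t + 3·6^t.
When t = 1: the formula gives 24 = 24 = b_1.
For the inductive step, assume it holds for an arbitrary k ≥ 1, so b_k = 2·3^k + 3·6^k.
Then b_{k+1} = 3·b_k + 9·6^k = 3·(2·3^k + 3·6^k) + 9·6^k = 2·3^(k + 1) + 3·6^(k + 1),
which is the claimed formula at t = k+1.
This completes the induction.

b_t = 2·3^t + 3·6^t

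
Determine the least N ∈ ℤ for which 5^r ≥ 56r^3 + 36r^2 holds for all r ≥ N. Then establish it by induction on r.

At r = 5: 3125 < 7900, so the inequality fails and N ≥ 6. We prove 5^r ≥ 56r^3 + 36r^2 for all r ≥ 6.
Base case (r = 6): 5^r = 15625 and 56r^3 + 36r^2 = 13392, so 15625 ≥ 13392.
Inductive step: assume the claim holds for r = m, so 5^m ≥ 56m^3 + 36m^2.
Then 5^(m + 1) = 5·(5^m) ≥ 5·(56m^3 + 36m^2).
Also, for m ≥ 6 we have 5·(56m^3 + 36m^2) ≥ 56(m+1)^3 + 36(m+1)^2, since 5·(56m^3 + 36m^2) − (56(m+1)^3 + 36(m+1)^2) = 224m^3 - 24m^2 - 240m - 92, which is nonnegative for all m ≥ 6.
Combining, 5^(m + 1) ≥ 56(m+1)^3 + 36(m+1)^2.
By induction, the statement is established for all r ≥ 6.
Hence the smallest such N is 6.

N = 6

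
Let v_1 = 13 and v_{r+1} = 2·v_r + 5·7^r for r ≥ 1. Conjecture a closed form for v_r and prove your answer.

Computing the first terms: v_1 = 13, v_2 = 61, v_3 = 367. This suggests v_r = 3·2^r + 7^r.
For the base case r = 1: the formula gives 13 = 13 = v_1.
Inductive step: suppose the statement holds for some p ≥ 1, so v_p = 3·2^p + 7^p.
Then v_{p+1} = 2·v_p + 5·7^p = 2·(3·2^p + 7^p) + 5·7^p = 3·2^(p + 1) + 7^(p + 1),
which is the claimed formula at r = p+1.
By induction, the statement is established for all r ≥ 1.

v_r = 3·2^r + 7^r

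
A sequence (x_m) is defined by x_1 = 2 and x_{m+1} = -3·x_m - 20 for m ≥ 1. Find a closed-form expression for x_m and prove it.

x_m = 7(-3)^(m - 1) - 5

Computing the first terms: x_1 = 2, x_2 = -26, x_3 = 58. This suggests x_m = 7(-3)^(m - 1) - 5.
Base case (m = 1): the formula gives 2 = 2 = x_1.
For the inductive step, assume it holds for an arbitrary i ≥ 1, so x_i = 7(-3)^(i - 1) - 5.
Then x_{i+1} = -3·x_i - 20 = -3·(7(-3)^(i - 1) - 5) - 20 = 7(-3)^i - 5 = 7(-3)^((i+1) - 1) - 5,
which is the claimed formula at m = i+1.
This completes the induction.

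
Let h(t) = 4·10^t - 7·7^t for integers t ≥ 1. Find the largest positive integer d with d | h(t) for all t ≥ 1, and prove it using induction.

d = 3

Computing the first values: h(1) = -9 and h(2) = 57; gcd(-9, 57) = 3, so d ≤ 3.
We prove 3 | 4·10^t - 7·7^t for all t ≥ 1 by induction on t.
Base step (t = 1): h(1) = -9 = 3·(-3), so 3 | h(1).
Inductive step: assume the claim holds for t = j, i.e. 3 | h(j). Then
h(j+1) − 10·h(j) = (4·10^(j+1) - 7·7^(j+1)) − 10·(4·10^j - 7·7^j) = (-7)·7^j·(7 − 10) = (21)·7^j. Since 3 | h(j) by the inductive hypothesis, 3 | 10·h(j); and 3 | 21 since 21 = 3·7. Therefore 3 | h(j+1).
This completes the induction.
Therefore the largest such d is 3.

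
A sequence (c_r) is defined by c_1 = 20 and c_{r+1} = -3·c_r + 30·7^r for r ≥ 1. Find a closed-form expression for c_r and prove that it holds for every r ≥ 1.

Computing the first terms: c_1 = 20, c_2 = 150, c_3 = 1020. This suggests c_r = -(-3)^(r - 1) + 3·7^r.
Base case (r = 1): the formula gives 20 = 20 = c_1.
Inductive step: suppose the statement holds for some p ≥ 1, so c_p = -(-3)^(p - 1) + 3·7^p.
Then c_{p+1} = -3·c_p + 30·7^p = -3·(-(-3)^(p - 1) + 3·7^p) + 30·7^p = -(-3)^p + 3·7^(p + 1) = -(-3)^((p+1) - 1) + 3·7^(p+1),
which is the claimed formula at r = p+1.
Hence, by induction on r, the claim holds for every r ≥ 1.

c_r = -(-3)^(r - 1) + 3·7^r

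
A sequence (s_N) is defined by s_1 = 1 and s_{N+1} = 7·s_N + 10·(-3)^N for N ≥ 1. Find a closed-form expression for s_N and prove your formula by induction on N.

Computing the first terms: s_1 = 1, s_2 = -23, s_3 = -71. This suggests s_N = -(-3)^N - 2·7^(N - 1).
Base case (N = 1): the formula gives 1 = 1 = s_1.
Suppose the result is true for N = r, so s_r = -(-3)^r - 2·7^(r - 1).
Then s_{r+1} = 7·s_r + 10·(-3)^r = 7·(-(-3)^r - 2·7^(r - 1)) + 10·(-3)^r = -(-3)^(r + 1) - 2·7^r = -(-3)^(r+1) - 2·7^((r+1) - 1),
which is the claimed formula at N = r+1.
This completes the induction.

s_N = -(-3)^N - 2·7^(N - 1)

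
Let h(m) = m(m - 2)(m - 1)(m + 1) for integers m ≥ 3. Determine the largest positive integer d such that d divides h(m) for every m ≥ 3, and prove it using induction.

d = 24

Computing the first values: h(3) = 24 and h(4) = 120; gcd(24, 120) = 24, so d ≤ 24.
We prove 24 | m(m - 2)(m - 1)(m + 1) for all m ≥ 3 by induction on m.
Base case (m = 3): h(3) = 24 = 24·(1), so 24 | h(3).
For the inductive step, assume it holds for an arbitrary j ≥ 3, i.e. 24 | h(j). Then
h(j+1) − h(j) = (j-1)·j·(j+1)·(j+2) − (j-2)·(j-1)·j·(j+1) = (j-1)·j·(j+1)·[(j+2) − (j-2)] = 4·(j-1)·j·(j+1). The product of 3 consecutive integers is divisible by (3)! = 6, so h(j+1) − h(j) is divisible by 4·6 = 24. By the inductive hypothesis 24 | h(j), hence 24 | h(j+1).
By induction, the statement is established for all m ≥ 3.
Therefore the largest such d is 24.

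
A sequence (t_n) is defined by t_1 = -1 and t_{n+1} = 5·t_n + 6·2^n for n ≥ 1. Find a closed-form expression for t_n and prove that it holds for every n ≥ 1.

Computing the first terms: t_1 = -1, t_2 = 7, t_3 = 59. This suggests t_n = -2^(n + 1) + 3·5^(n - 1).
Base step (n = 1): the formula gives -1 = -1 = t_1.
Inductive step: suppose the statement holds for some j ≥ 1, so t_j = -2^(j + 1) + 3·5^(j - 1).
Then t_{j+1} = 5·t_j + 6·2^j = 5·(-2^(j + 1) + 3·5^(j - 1)) + 6·2^j = -2^(j + 2) + 3·5^j = -2^((j+1) + 1) + 3·5^((j+1) - 1),
which is the claimed formula at n = j+1.
Hence, by induction on n, the claim holds for every n ≥ 1.

t_n = -2^(n + 1) + 3·5^(n - 1)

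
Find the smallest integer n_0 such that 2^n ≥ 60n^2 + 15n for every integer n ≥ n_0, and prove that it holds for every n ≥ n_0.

At n = 13: 8192 < 10335, so the inequality fails and n_0 ≥ 14. We prove 2^n ≥ 60n^2 + 15n for all n ≥ 14.
Base step (n = 14): 2^n = 16384 and 60n^2 + 15n = 11970, so 16384 ≥ 11970.
Inductive step: suppose the statement holds for some p ≥ 14, so 2^p ≥ 60p^2 + 15p.
Then 2^(p + 1) = 2·(2^p) ≥ 2·(60p^2 + 15p).
Also, for p ≥ 14 we have 2·(60p^2 + 15p) ≥ 60(p+1)^2 + 15(p+1), since 2·(60p^2 + 15p) − (60(p+1)^2 + 15(p+1)) = 60p^2 - 105p - 75, which is nonnegative for all p ≥ 14.
Combining, 2^(p + 1) ≥ 60(p+1)^2 + 15(p+1).
This completes the induction.
Hence the smallest such n_0 is 14.

n_0 = 14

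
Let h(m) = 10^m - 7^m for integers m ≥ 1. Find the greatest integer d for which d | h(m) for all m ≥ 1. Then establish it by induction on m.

Computing the first values: h(1) = 3 and h(2) = 51; gcd(3, 51) = 3, so d ≤ 3.
We prove 3 | 10^m - 7^m for all m ≥ 1 by induction on m.
When m = 1: h(1) = 3 = 3·(1), so 3 | h(1).
Inductive step: assume the claim holds for m = j, i.e. 3 | h(j). Then
10^{j+1} − 7^{j+1} = 10·10^j − 7·7^j = 10·(10^j − 7^j) + (3)·7^j. The first term is divisible by 3 by the inductive hypothesis, and the second term (3)·7^j is divisible by 3 since 3 | 3. Hence 3 | h(j+1).
By the principle of mathematical induction, the result holds for all m ≥ 1.
Therefore the largest such d is 3.

d = 3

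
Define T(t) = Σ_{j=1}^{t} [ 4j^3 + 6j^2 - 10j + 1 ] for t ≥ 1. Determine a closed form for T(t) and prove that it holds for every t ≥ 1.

We claim T(t) = t(t^3 + 4t^2 - t - 3) for all t ≥ 1.
Base case (t = 1): T(1) = 1, and the closed form gives 1. They agree.
Inductive step: suppose the statement holds for some j ≥ 1, so T(j) = j(j^3 + 4j^2 - j - 3).
Then T(j+1) = T(j) + (4j^3 + 18j^2 + 14j + 1) = (j(j^3 + 4j^2 - j - 3)) + (4j^3 + 18j^2 + 14j + 1).
Simplifying, T(j+1) = (j + 1)(j^3 + 7j^2 + 10j + 1) = (j+1)((j+1)^3 + 4(j+1)^2 - (j+1) - 3),
which is the closed form with t = j+1.
By induction, the statement is established for all t ≥ 1.

T(t) = t(t^3 + 4t^2 - t - 3)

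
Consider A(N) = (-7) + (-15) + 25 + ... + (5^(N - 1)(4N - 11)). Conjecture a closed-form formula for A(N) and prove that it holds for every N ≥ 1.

A(N) = 5^N(N - 3) + 3

We claim A(N) = 5^N(N - 3) + 3 for all N ≥ 1.
For the base case N = 1: A(1) = -7, and the closed form gives -7. They agree.
Inductive step: assume the claim holds for N = j, so A(j) = 5^j(j - 3) + 3.
Then A(j+1) = A(j) + (5^j(4j - 7)) = (5^j(j - 3) + 3) + (5^j(4j - 7)).
Simplifying, A(j+1) = 5·5^j·j - 10·5^j + 3 = 5^(j+1)((j+1) - 3) + 3,
which is the closed form with N = j+1.
Hence, by induction on N, the claim holds for every N ≥ 1.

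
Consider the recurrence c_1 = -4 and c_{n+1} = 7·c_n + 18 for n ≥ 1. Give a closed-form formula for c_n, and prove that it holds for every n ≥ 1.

Computing the first terms: c_1 = -4, c_2 = -10, c_3 = -52. This suggests c_n = -7^(n - 1) - 3.
Base case (n = 1): the formula gives -4 = -4 = c_1.
For the inductive step, assume it holds for an arbitrary k ≥ 1, so c_k = -7^(k - 1) - 3.
Then c_{k+1} = 7·c_k + 18 = 7·(-7^(k - 1) - 3) + 18 = -7^k - 3 = -7^((k+1) - 1) - 3,
which is the claimed formula at n = k+1.
Hence, by induction on n, the claim holds for every n ≥ 1.

c_n = -7^(n - 1) - 3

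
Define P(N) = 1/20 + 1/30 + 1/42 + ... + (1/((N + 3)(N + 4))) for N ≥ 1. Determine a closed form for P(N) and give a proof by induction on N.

P(N) = N/(4(N + 4))

We claim P(N) = N/(4(N + 4)) for all N ≥ 1.
Base case (N = 1): P(1) = 1/20, and the closed form gives 1/20. They agree.
Suppose the result is true for N = r, so P(r) = r/(4(r + 4)).
Then P(r+1) = P(r) + (1/((r + 4)(r + 5))) = (r/(4(r + 4))) + (1/((r + 4)(r + 5))).
Simplifying, P(r+1) = (r + 1)/(4(r + 5)) = (r+1)/(4((r+1) + 4)),
which is the closed form with N = r+1.
By induction, the statement is established for all N ≥ 1.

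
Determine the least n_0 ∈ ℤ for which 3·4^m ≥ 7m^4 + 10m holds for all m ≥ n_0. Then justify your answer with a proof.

n_0 = 6

At m = 5: 3072 < 4425, so the inequality fails and n_0 ≥ 6. We prove 3·4^m ≥ 7m^4 + 10m for all m ≥ 6.
When m = 6: 3·4^m = 12288 and 7m^4 + 10m = 9132, so 12288 ≥ 9132.
For the inductive step, assume it holds for an arbitrary i ≥ 6, so 3·4^i ≥ 7i^4 + 10i.
Then 3·4^(i + 1) = 4·(3·4^i) ≥ 4·(7i^4 + 10i).
Also, for i ≥ 6 we have 4·(7i^4 + 10i) ≥ 7(i+1)^4 + 10(i+1), since 4·(7i^4 + 10i) − (7(i+1)^4 + 10(i+1)) = 21i^4 - 28i^3 - 42i^2 + 2i - 17, which is nonnegative for all i ≥ 6.
Combining, 3·4^(i + 1) ≥ 7(i+1)^4 + 10(i+1).
By the principle of mathematical induction, the result holds for all m ≥ 6.
Hence the smallest such n_0 is 6.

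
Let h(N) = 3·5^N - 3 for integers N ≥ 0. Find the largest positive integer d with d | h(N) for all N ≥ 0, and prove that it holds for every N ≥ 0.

d = 12

Computing the first values: h(0) = 0 and h(1) = 12; gcd(0, 12) = 12, so d ≤ 12.
We prove 12 | 3·5^N - 3 for all N ≥ 0 by induction on N.
For the base case N = 0: h(0) = 0 = 12·(0), so 12 | h(0).
For the inductive step, assume it holds for an arbitrary p ≥ 0, i.e. 12 | h(p). Then
h(p+1) = 3·5^(p+1) - 3 = 5·(3·5^p - 3) + 12 = 5·h(p) + 12. The first term is divisible by 12 by the inductive hypothesis, and 12 is divisible by 12. Hence 12 | h(p+1).
This completes the induction.
Therefore the largest such d is 12.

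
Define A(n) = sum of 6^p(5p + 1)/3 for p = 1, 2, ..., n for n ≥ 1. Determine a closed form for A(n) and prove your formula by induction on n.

A(n) = 2·6^n·n

We claim A(n) = 2·6^n·n for all n ≥ 1.
Base case (n = 1): A(1) = 12, and the closed form gives 12. They agree.
Inductive step: assume the claim holds for n = p, so A(p) = 2·6^p·p.
Then A(p+1) = A(p) + (6^p(10p + 12)) = (2·6^p·p) + (6^p(10p + 12)).
Simplifying, A(p+1) = 12·6^p(p + 1) = 2·6^(p+1)·(p+1),
which is the closed form with n = p+1.
Hence, by induction on n, the claim holds for every n ≥ 1.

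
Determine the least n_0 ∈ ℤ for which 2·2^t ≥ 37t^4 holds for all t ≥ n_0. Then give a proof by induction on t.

At t = 22: 8388608 < 8667472, so the inequality fails and n_0 ≥ 23. We prove 2·2^t ≥ 37t^4 for all t ≥ 23.
Base case (t = 23): 2·2^t = 16777216 and 37t^4 = 10354117, so 16777216 ≥ 10354117.
Suppose the result is true for t = p, so 2·2^p ≥ 37p^4.
Then 2·2^(p + 1) = 2·(2·2^p) ≥ 2·(37p^4).
Also, for p ≥ 23 we have 2·(37p^4) ≥ 37(p+1)^4, since 2 ≥ (1 + 1/p)^4 for all p ≥ 23.
Combining, 2·2^(p + 1) ≥ 37(p+1)^4.
By the principle of mathematical induction, the result holds for all t ≥ 23.
Hence the smallest such n_0 is 23.

n_0 = 23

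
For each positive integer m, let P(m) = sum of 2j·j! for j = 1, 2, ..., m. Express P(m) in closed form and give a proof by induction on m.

P(m) = 2(m + 1)! - 2

We claim P(m) = 2(m + 1)! - 2 for all m ≥ 1.
Base case (m = 1): P(1) = 2, and the closed form gives 2. They agree.
Suppose the result is true for m = j, so P(j) = 2(j + 1)! - 2.
Then P(j+1) = P(j) + (2(j + 1)(j + 1)!) = (2(j + 1)! - 2) + (2(j + 1)(j + 1)!).
Simplifying, P(j+1) = 2((j+1) + 1)! - 2,
which is the closed form with m = j+1.
This completes the induction.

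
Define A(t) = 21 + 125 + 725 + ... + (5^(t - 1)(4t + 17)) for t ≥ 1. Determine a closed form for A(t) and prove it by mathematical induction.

A(t) = 5^t(t + 4) - 4

We claim A(t) = 5^t(t + 4) - 4 for all t ≥ 1.
For the base case t = 1: A(1) = 21, and the closed form gives 21. They agree.
Inductive step: suppose the statement holds for some j ≥ 1, so A(j) = 5^j(j + 4) - 4.
Then A(j+1) = A(j) + (5^j(4j + 21)) = (5^j(j + 4) - 4) + (5^j(4j + 21)).
Simplifying, A(j+1) = 5^(j + 1)j + 5^(j + 2) - 4 = 5^(j+1)((j+1) + 4) - 4,
which is the closed form with t = j+1.
Hence, by induction on t, the claim holds for every t ≥ 1.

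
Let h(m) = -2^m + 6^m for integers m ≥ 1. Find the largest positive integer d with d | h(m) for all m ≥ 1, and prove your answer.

Computing the first values: h(1) = 4 and h(2) = 32; gcd(4, 32) = 4, so d ≤ 4.
We prove 4 | -2^m + 6^m for all m ≥ 1 by induction on m.
Base step (m = 1): h(1) = 4 = 4·(1), so 4 | h(1).
Suppose the result is true for m = i, i.e. 4 | h(i). Then
6^{i+1} − 2^{i+1} = 6·6^i − 2·2^i = 6·(6^i − 2^i) + (4)·2^i. The first term is divisible by 4 by the inductive hypothesis, and the second term (4)·2^i is divisible by 4 since 4 | 4. Hence 4 | h(i+1).
Hence, by induction on m, the claim holds for every m ≥ 1.
Therefore the largest such d is 4.

d = 4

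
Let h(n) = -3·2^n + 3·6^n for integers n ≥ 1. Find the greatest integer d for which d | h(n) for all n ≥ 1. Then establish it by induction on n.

Computing the first values: h(1) = 12 and h(2) = 96; gcd(12, 96) = 12, so d ≤ 12.
We prove 12 | -3·2^n + 3·6^n for all n ≥ 1 by induction on n.
Base step (n = 1): h(1) = 12 = 12·(1), so 12 | h(1).
For the inductive step, assume it holds for an arbitrary m ≥ 1, i.e. 12 | h(m). Then
h(m+1) − 6·h(m) = (-3·2^(m+1) + 3·6^(m+1)) − 6·(-3·2^m + 3·6^m) = (-3)·2^m·(2 − 6) = (12)·2^m. Since 12 | h(m) by the inductive hypothesis, 12 | 6·h(m); and 12 | 12 since 12 = 12·1. Therefore 12 | h(m+1).
This completes the induction.
Therefore the largest such d is 12.

d = 12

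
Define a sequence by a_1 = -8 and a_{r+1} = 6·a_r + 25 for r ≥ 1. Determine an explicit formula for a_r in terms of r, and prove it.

Computing the first terms: a_1 = -8, a_2 = -23, a_3 = -113. This suggests a_r = -3·6^(r - 1) - 5.
When r = 1: the formula gives -8 = -8 = a_1.
For the inductive step, assume it holds for an arbitrary k ≥ 1, so a_k = -3·6^(k - 1) - 5.
Then a_{k+1} = 6·a_k + 25 = 6·(-3·6^(k - 1) - 5) + 25 = -3·6^k - 5 = -3·6^((k+1) - 1) - 5,
which is the claimed formula at r = k+1.
By induction, the statement is established for all r ≥ 1.

a_r = -3·6^(r - 1) - 5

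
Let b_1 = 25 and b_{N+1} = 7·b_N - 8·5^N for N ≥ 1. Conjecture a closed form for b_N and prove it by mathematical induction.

Computing the first terms: b_1 = 25, b_2 = 135, b_3 = 745. This suggests b_N = 4·5^N + 5·7^(N - 1).
When N = 1: the formula gives 25 = 25 = b_1.
Inductive step: assume the claim holds for N = k, so b_k = 4·5^k + 5·7^(k - 1).
Then b_{k+1} = 7·b_k - 8·5^k = 7·(4·5^k + 5·7^(k - 1)) - 8·5^k = 4·5^(k + 1) + 5·7^k = 4·5^(k+1) + 5·7^((k+1) - 1),
which is the claimed formula at N = k+1.
By induction, the statement is established for all N ≥ 1.

b_N = 4·5^N + 5·7^(N - 1)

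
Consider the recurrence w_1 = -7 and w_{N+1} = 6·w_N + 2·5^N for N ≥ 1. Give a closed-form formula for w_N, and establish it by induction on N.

w_N = -2·5^N + 3·6^(N - 1)

Computing the first terms: w_1 = -7, w_2 = -32, w_3 = -142. This suggests w_N = -2·5^N + 3·6^(N - 1).
Base step (N = 1): the formula gives -7 = -7 = w_1.
For the inductive step, assume it holds for an arbitrary k ≥ 1, so w_k = -2·5^k + 3·6^(k - 1).
Then w_{k+1} = 6·w_k + 2·5^k = 6·(-2·5^k + 3·6^(k - 1)) + 2·5^k = -2·5^(k + 1) + 3·6^k = -2·5^(k+1) + 3·6^((k+1) - 1),
which is the claimed formula at N = k+1.
By the principle of mathematical induction, the result holds for all N ≥ 1.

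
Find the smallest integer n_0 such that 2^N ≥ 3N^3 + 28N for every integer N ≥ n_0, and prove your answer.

At N = 12: 4096 < 5520, so the inequality fails and n_0 ≥ 13. We prove 2^N ≥ 3N^3 + 28N for all N ≥ 13.
Base step (N = 13): 2^N = 8192 and 3N^3 + 28N = 6955, so 8192 ≥ 6955.
Suppose the result is true for N = p, so 2^p ≥ 3p^3 + 28p.
Then 2^(p + 1) = 2·(2^p) ≥ 2·(3p^3 + 28p).
Also, for p ≥ 13 we have 2·(3p^3 + 28p) ≥ 3(p+1)^3 + 28(p+1), since 2·(3p^3 + 28p) − (3(p+1)^3 + 28(p+1)) = 3p^3 - 9p^2 + 19p - 31, which is nonnegative for all p ≥ 13.
Combining, 2^(p + 1) ≥ 3(p+1)^3 + 28(p+1).
By induction, the statement is established for all N ≥ 13.
Hence the smallest such n_0 is 13.

n_0 = 13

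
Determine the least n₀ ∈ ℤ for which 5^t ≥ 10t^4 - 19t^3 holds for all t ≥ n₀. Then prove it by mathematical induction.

n₀ = 6

At t = 5: 3125 < 3875, so the inequality fails and n₀ ≥ 6. We prove 5^t ≥ 10t^4 - 19t^3 for all t ≥ 6.
Base step (t = 6): 5^t = 15625 and 10t^4 - 19t^3 = 8856, so 15625 ≥ 8856.
For the inductive step, assume it holds for an arbitrary r ≥ 6, so 5^r ≥ 10r^4 - 19r^3.
Then 5^(r + 1) = 5·(5^r) ≥ 5·(10r^4 - 19r^3).
Also, for r ≥ 6 we have 5·(10r^4 - 19r^3) ≥ 10(r+1)^4 - 19(r+1)^3, since 5·(10r^4 - 19r^3) − (10(r+1)^4 - 19(r+1)^3) = 40r^4 - 116r^3 - 3r^2 + 17r + 9, which is nonnegative for all r ≥ 6.
Combining, 5^(r + 1) ≥ 10(r+1)^4 - 19(r+1)^3.
By the principle of mathematical induction, the result holds for all t ≥ 6.
Hence the smallest such n₀ is 6.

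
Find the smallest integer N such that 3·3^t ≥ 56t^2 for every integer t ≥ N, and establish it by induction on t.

N = 6

At t = 5: 729 < 1400, so the inequality fails and N ≥ 6. We prove 3·3^t ≥ 56t^2 for all t ≥ 6.
When t = 6: 3·3^t = 2187 and 56t^2 = 2016, so 2187 ≥ 2016.
Inductive step: assume the claim holds for t = r, so 3·3^r ≥ 56r^2.
Then 3·3^(r + 1) = 3·(3·3^r) ≥ 3·(56r^2).
Also, for r ≥ 6 we have 3·(56r^2) ≥ 56(r+1)^2, since 3 ≥ (1 + 1/r)^2 for all r ≥ 6.
Combining, 3·3^(r + 1) ≥ 56(r+1)^2.
This completes the induction.
Hence the smallest such N is 6.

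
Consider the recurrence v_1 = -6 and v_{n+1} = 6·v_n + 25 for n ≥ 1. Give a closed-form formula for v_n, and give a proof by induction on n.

v_n = -6^(n - 1) - 5

Computing the first terms: v_1 = -6, v_2 = -11, v_3 = -41. This suggests v_n = -6^(n - 1) - 5.
When n = 1: the formula gives -6 = -6 = v_1.
Inductive step: suppose the statement holds for some i ≥ 1, so v_i = -6^(i - 1) - 5.
Then v_{i+1} = 6·v_i + 25 = 6·(-6^(i - 1) - 5) + 25 = -6^i - 5 = -6^((i+1) - 1) - 5,
which is the claimed formula at n = i+1.
By induction, the statement is established for all n ≥ 1.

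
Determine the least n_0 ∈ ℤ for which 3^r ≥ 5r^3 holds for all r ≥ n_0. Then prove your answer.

At r = 6: 729 < 1080, so the inequality fails and n_0 ≥ 7. We prove 3^r ≥ 5r^3 for all r ≥ 7.
For the base case r = 7: 3^r = 2187 and 5r^3 = 1715, so 2187 ≥ 1715.
For the inductive step, assume it holds for an arbitrary m ≥ 7, so 3^m ≥ 5m^3.
Then 3^(m + 1) = 3·(3^m) ≥ 3·(5m^3).
Also, for m ≥ 7 we have 3·(5m^3) ≥ 5(m+1)^3, since 3 ≥ (1 + 1/m)^3 for all m ≥ 7.
Combining, 3^(m + 1) ≥ 5(m+1)^3.
Hence, by induction on r, the claim holds for every r ≥ 7.
Hence the smallest such n_0 is 7.

n_0 = 7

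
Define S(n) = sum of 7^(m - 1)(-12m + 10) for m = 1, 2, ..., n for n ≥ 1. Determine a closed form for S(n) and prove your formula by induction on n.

S(n) = 2·7^n(-n + 1) - 2

We claim S(n) = 2·7^n(-n + 1) - 2 for all n ≥ 1.
For the base case n = 1: S(1) = -2, and the closed form gives -2. They agree.
Suppose the result is true for n = m, so S(m) = 2·7^m(-m + 1) - 2.
Then S(m+1) = S(m) + (7^m(-12m - 2)) = (2·7^m(-m + 1) - 2) + (7^m(-12m - 2)).
Simplifying, S(m+1) = -14·7^m·m - 2 = 2·7^(m+1)(-(m+1) + 1) - 2,
which is the closed form with n = m+1.
By the principle of mathematical induction, the result holds for all n ≥ 1.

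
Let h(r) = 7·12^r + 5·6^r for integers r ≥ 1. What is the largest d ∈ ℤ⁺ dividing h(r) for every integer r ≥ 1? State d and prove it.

d = 6

Computing the first values: h(1) = 114 and h(2) = 1188; gcd(114, 1188) = 6, so d ≤ 6.
We prove 6 | 7·12^r + 5·6^r for all r ≥ 1 by induction on r.
For the base case r = 1: h(1) = 114 = 6·(19), so 6 | h(1).
Inductive step: suppose the statement holds for some j ≥ 1, i.e. 6 | h(j). Then
h(j+1) − 12·h(j) = (7·12^(j+1) + 5·6^(j+1)) − 12·(7·12^j + 5·6^j) = (5)·6^j·(6 − 12) = (-30)·6^j. Since 6 | h(j) by the inductive hypothesis, 6 | 12·h(j); and 6 | -30 since -30 = 6·-5. Therefore 6 | h(j+1).
This completes the induction.
Therefore the largest such d is 6.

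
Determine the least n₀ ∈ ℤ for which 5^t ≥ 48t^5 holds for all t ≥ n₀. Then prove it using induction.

At t = 9: 1953125 < 2834352, so the inequality fails and n₀ ≥ 10. We prove 5^t ≥ 48t^5 for all t ≥ 10.
Base step (t = 10): 5^t = 9765625 and 48t^5 = 4800000, so 9765625 ≥ 4800000.
Inductive step: assume the claim holds for t = p, so 5^p ≥ 48p^5.
Then 5^(p + 1) = 5·(5^p) ≥ 5·(48p^5).
Also, for p ≥ 10 we have 5·(48p^5) ≥ 48(p+1)^5, since 5 ≥ (1 + 1/p)^5 for all p ≥ 10.
Combining, 5^(p + 1) ≥ 48(p+1)^5.
This completes the induction.
Hence the smallest such n₀ is 10.

n₀ = 10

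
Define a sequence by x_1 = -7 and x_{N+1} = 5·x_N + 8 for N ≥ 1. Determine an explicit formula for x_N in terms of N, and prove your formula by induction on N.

x_N = -5^N - 2

Computing the first terms: x_1 = -7, x_2 = -27, x_3 = -127. This suggests x_N = -5^N - 2.
For the base case N = 1: the formula gives -7 = -7 = x_1.
Inductive step: suppose the statement holds for some k ≥ 1, so x_k = -5^k - 2.
Then x_{k+1} = 5·x_k + 8 = 5·(-5^k - 2) + 8 = -5^(k + 1) - 2,
which is the claimed formula at N = k+1.
By the principle of mathematical induction, the result holds for all N ≥ 1.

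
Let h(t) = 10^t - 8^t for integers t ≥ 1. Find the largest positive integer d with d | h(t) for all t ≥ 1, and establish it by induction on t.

d = 2

Computing the first values: h(1) = 2 and h(2) = 36; gcd(2, 36) = 2, so d ≤ 2.
We prove 2 | 10^t - 8^t for all t ≥ 1 by induction on t.
For the base case t = 1: h(1) = 2 = 2·(1), so 2 | h(1).
Inductive step: suppose the statement holds for some m ≥ 1, i.e. 2 | h(m). Then
10^{m+1} − 8^{m+1} = 10·10^m − 8·8^m = 10·(10^m − 8^m) + (2)·8^m. The first term is divisible by 2 by the inductive hypothesis, and the second term (2)·8^m is divisible by 2 since 2 | 2. Hence 2 | h(m+1).
Hence, by induction on t, the claim holds for every t ≥ 1.
Therefore the largest such d is 2.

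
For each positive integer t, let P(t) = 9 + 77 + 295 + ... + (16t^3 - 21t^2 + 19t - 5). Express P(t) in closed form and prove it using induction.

P(t) = t(4t^3 + t^2 + 3t + 1)

We claim P(t) = t(4t^3 + t^2 + 3t + 1) for all t ≥ 1.
For the base case t = 1: P(1) = 9, and the closed form gives 9. They agree.
Inductive step: suppose the statement holds for some j ≥ 1, so P(j) = j(4j^3 + j^2 + 3j + 1).
Then P(j+1) = P(j) + (16j^3 + 27j^2 + 25j + 9) = (j(4j^3 + j^2 + 3j + 1)) + (16j^3 + 27j^2 + 25j + 9).
Simplifying, P(j+1) = (j + 1)(4j^3 + 13j^2 + 17j + 9) = (j+1)(4(j+1)^3 + (j+1)^2 + 3(j+1) + 1),
which is the closed form with t = j+1.
Hence, by induction on t, the claim holds for every t ≥ 1.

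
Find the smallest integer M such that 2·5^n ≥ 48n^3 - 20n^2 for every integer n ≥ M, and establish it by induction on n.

M = 5

At n = 4: 1250 < 2752, so the inequality fails and M ≥ 5. We prove 2·5^n ≥ 48n^3 - 20n^2 for all n ≥ 5.
When n = 5: 2·5^n = 6250 and 48n^3 - 20n^2 = 5500, so 6250 ≥ 5500.
Suppose the result is true for n = r, so 2·5^r ≥ 48r^3 - 20r^2.
Then 2·5^(r + 1) = 5·(2·5^r) ≥ 5·(48r^3 - 20r^2).
Also, for r ≥ 5 we have 5·(48r^3 - 20r^2) ≥ 48(r+1)^3 - 20(r+1)^2, since 5·(48r^3 - 20r^2) − (48(r+1)^3 - 20(r+1)^2) = 192r^3 - 224r^2 - 104r - 28, which is nonnegative for all r ≥ 5.
Combining, 2·5^(r + 1) ≥ 48(r+1)^3 - 20(r+1)^2.
Hence, by induction on n, the claim holds for every n ≥ 5.
Hence the smallest such M is 5.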